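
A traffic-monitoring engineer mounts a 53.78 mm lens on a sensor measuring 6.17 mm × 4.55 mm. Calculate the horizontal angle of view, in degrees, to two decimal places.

Angle of view α = 2·arctan(w/2f) with w = 6.17 mm and f = 53.78 mm.
w/2f = 0.05736; arctan(0.05736) ≈ 3.2831°, so α ≈ 6.5662°.

6.57°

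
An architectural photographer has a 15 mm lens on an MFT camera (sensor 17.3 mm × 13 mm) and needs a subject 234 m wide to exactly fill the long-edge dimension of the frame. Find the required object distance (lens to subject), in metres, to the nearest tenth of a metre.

202.9 m

W: 234 m = 234000 mm.
Magnification m = w/W = dᵢ/dₒ; combined with 1/f = 1/dₒ + 1/dᵢ this gives dₒ = f·(1 + W/w).
dₒ = 15 mm × (1 + 234000/17.3) = 15 × 13527.0116 ≈ 202905.173 mm = 202.905 m.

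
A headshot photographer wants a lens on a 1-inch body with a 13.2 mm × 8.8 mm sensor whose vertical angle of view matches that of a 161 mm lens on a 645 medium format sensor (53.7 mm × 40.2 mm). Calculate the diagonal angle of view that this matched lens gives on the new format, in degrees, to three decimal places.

Equal vertical AOV ⇒ f₂ = f₁ · 8.8/40.2 = 161 × 0.21891 ≈ 35.2438 mm.
Sensor diagonal = √(13.2² + 8.8²) = √251.6800 ≈ 15.8644 mm.
Diagonal AOV on the new format = 2·arctan(15.8644 / (2 × 35.2438)) = 2·arctan(0.22507) ≈ 25.3681°.

25.368°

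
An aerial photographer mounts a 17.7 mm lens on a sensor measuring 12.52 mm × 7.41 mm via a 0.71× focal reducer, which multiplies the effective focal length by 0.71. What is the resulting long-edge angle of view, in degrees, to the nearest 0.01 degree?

Effective focal length f = 17.7 × 0.71 = 12.567 mm.
α = 2·arctan(12.52 / (2 × 12.567)) = 2·arctan(0.49813) ≈ 52.9585°.

52.96°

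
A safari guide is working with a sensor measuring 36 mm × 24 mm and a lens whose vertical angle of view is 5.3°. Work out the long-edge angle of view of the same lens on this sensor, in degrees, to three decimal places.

From the vertical AOV: f = 24 / (2·tan(2.65°)) = 24 / 0.09257 ≈ 259.2676 mm.
Long-edge AOV = 2·arctan(36 / (2 × 259.2676)) = 2·arctan(0.06943) ≈ 7.9429°.

7.943°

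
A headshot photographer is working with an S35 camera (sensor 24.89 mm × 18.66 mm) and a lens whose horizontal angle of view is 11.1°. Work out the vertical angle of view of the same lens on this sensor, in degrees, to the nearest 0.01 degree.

8.33°

From the horizontal AOV: f = 24.89 / (2·tan(5.55°)) = 24.89 / 0.19434 ≈ 128.0747 mm.
Vertical AOV = 2·arctan(18.66 / (2 × 128.0747)) = 2·arctan(0.07285) ≈ 8.3331°.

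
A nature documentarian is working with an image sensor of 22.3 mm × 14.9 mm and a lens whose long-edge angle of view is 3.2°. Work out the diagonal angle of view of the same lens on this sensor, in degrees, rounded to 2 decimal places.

From the long-edge AOV: f = 22.3 / (2·tan(1.6°)) = 22.3 / 0.05587 ≈ 399.1762 mm.
Sensor diagonal = √(22.3² + 14.9²) = √719.3000 ≈ 26.8198 mm.
Diagonal AOV = 2·arctan(26.8198 / (2 × 399.1762)) = 2·arctan(0.03359) ≈ 3.8481°.

3.85°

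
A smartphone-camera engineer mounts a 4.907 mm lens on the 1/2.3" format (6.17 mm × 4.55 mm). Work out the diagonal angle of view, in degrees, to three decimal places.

75.991°

Sensor diagonal = √(6.17² + 4.55²) = √58.7714 ≈ 7.6663 mm.
Angle of view α = 2·arctan(d/2f) with d = 7.6663 mm and f = 4.907 mm.
d/2f = 0.78115; arctan(0.78115) ≈ 37.9953°, so α ≈ 75.9907°.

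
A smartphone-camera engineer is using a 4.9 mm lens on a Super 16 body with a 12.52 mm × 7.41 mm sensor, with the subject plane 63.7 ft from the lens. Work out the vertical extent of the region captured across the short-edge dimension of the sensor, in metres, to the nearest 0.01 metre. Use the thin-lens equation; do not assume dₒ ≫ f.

dₒ: 63.7 ft × 304.8 mm/ft = 19415.76 mm.
Similar triangles through the lens centre give W/dₒ = h/dᵢ; with 1/f = 1/dₒ + 1/dᵢ this gives W = h·(dₒ − f)/f.
W = 7.41 mm × (19415.8 − 4.9) / 4.9 = 7.41 × 3961.3999 ≈ 29353.973 mm = 29.354 m.

29.35 m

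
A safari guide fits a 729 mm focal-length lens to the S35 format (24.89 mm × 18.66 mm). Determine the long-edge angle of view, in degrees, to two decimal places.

1.96°

Angle of view α = 2·arctan(w/2f) with w = 24.89 mm and f = 729 mm.
w/2f = 0.01707; arctan(0.01707) ≈ 0.9780°, so α ≈ 1.9560°.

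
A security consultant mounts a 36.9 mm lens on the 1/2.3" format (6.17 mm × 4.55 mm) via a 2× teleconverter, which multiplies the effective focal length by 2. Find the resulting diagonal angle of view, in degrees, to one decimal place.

Effective focal length f = 36.9 × 2 = 73.8 mm.
Sensor diagonal = √(6.17² + 4.55²) = √58.7714 ≈ 7.6663 mm.
α = 2·arctan(7.666 / (2 × 73.8)) = 2·arctan(0.05194) ≈ 5.9465°.

5.9°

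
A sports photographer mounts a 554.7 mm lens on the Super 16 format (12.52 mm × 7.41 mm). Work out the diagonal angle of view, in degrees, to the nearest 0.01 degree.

Sensor diagonal = √(12.52² + 7.41²) = √211.6585 ≈ 14.5485 mm.
Angle of view α = 2·arctan(d/2f) with d = 14.5485 mm and f = 554.7 mm.
d/2f = 0.01311; arctan(0.01311) ≈ 0.7513°, so α ≈ 1.5026°.

1.50°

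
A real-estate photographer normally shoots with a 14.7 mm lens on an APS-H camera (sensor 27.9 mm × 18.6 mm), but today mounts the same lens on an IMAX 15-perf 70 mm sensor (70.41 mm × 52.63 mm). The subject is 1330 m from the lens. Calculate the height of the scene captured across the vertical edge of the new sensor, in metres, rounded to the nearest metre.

The focal length stays 14.7 mm; the relevant sensor dimension is now h = 52.63 mm. Object distance dₒ = 1330 m = 1.33e+06 mm.
Thin-lens field height W = h·(dₒ − f)/f = 52.63 × (1.33e+06 − 14.7)/14.7 ≈ 4761709.275 mm = 4761.71 m.

4762 m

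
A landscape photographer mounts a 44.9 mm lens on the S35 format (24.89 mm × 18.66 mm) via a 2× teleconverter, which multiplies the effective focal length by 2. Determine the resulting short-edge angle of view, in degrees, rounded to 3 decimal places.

11.863°

Effective focal length f = 44.9 × 2 = 89.8 mm.
α = 2·arctan(18.66 / (2 × 89.8)) = 2·arctan(0.10390) ≈ 11.8632°.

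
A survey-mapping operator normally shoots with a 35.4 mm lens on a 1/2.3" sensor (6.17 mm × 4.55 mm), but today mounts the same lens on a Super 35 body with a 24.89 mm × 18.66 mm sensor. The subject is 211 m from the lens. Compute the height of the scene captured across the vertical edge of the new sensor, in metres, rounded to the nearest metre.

The focal length stays 35.4 mm; the relevant sensor dimension is now h = 18.66 mm. Object distance dₒ = 211 m = 211000 mm.
Thin-lens field height W = h·(dₒ − f)/f = 18.66 × (211000 − 35.4)/35.4 ≈ 111203.374 mm = 111.203 m.

111 m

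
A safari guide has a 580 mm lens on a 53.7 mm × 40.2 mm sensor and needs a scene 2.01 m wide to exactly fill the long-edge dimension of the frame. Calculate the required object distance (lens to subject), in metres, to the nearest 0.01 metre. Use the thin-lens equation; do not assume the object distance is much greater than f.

W: 2.01 m = 2010 mm.
Magnification m = w/W = dᵢ/dₒ; combined with 1/f = 1/dₒ + 1/dᵢ this gives dₒ = f·(1 + W/w).
dₒ = 580 mm × (1 + 2010/53.7) = 580 × 38.4302 ≈ 22289.497 mm = 22.2895 m.

22.29 m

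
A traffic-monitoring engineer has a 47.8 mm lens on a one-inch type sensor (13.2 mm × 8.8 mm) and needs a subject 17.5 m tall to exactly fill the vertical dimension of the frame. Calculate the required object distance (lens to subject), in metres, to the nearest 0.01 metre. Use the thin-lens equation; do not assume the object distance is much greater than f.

W: 17.5 m = 17500 mm.
Magnification m = h/W = dᵢ/dₒ; combined with 1/f = 1/dₒ + 1/dᵢ this gives dₒ = f·(1 + W/h).
dₒ = 47.8 mm × (1 + 17500/8.8) = 47.8 × 1989.6364 ≈ 95104.618 mm = 95.1046 m.

95.10 m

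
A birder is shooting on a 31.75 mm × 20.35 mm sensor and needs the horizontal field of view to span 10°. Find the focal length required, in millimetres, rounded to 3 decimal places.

From α = 2·arctan(w/2f) we get f = w / (2·tan(α/2)).
With w = 31.75 mm and α/2 = 5°, tan(α/2) ≈ 0.08749, so f ≈ 31.75 / 0.17498 ≈ 181.4521 mm.

181.452 mm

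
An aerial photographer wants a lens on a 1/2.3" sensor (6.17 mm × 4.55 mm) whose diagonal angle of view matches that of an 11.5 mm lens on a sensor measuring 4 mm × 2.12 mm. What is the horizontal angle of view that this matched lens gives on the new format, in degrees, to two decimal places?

18.00°

Sensor diagonal = √(4² + 2.12²) = √20.4944 ≈ 4.5271 mm.
Sensor diagonal = √(6.17² + 4.55²) = √58.7714 ≈ 7.6663 mm.
Equal diagonal AOV ⇒ f₂ = f₁ · 7.6663/4.5271 = 11.5 × 1.69342 ≈ 19.4744 mm.
Horizontal AOV on the new format = 2·arctan(6.17 / (2 × 19.4744)) = 2·arctan(0.15841) ≈ 18.0032°.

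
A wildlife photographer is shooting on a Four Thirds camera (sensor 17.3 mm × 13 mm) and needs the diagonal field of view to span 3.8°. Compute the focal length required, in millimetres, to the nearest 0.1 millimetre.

Sensor diagonal = √(17.3² + 13²) = √468.2900 ≈ 21.6400 mm.
From α = 2·arctan(d/2f) we get f = d / (2·tan(α/2)).
With d = 21.6400 mm and α/2 = 1.9°, tan(α/2) ≈ 0.03317, so f ≈ 21.6400 / 0.06635 ≈ 326.1649 mm.

326.2 mm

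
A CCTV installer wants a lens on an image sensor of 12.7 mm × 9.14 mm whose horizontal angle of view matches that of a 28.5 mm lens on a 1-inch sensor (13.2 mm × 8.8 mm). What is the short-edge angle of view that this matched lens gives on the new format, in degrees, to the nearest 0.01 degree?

Equal horizontal AOV ⇒ f₂ = f₁ · 12.7/13.2 = 28.5 × 0.96212 ≈ 27.4205 mm.
Short-edge AOV on the new format = 2·arctan(9.14 / (2 × 27.4205)) = 2·arctan(0.16666) ≈ 18.9243°.

18.92°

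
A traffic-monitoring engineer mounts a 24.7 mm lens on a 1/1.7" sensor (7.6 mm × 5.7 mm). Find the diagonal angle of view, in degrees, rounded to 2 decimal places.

Sensor diagonal = √(7.6² + 5.7²) = √90.2500 ≈ 9.5000 mm.
Angle of view α = 2·arctan(d/2f) with d = 9.5000 mm and f = 24.7 mm.
d/2f = 0.19231; arctan(0.19231) ≈ 10.8855°, so α ≈ 21.7711°.

21.77°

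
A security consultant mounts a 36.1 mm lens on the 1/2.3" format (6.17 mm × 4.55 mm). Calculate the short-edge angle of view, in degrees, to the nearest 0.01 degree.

Angle of view α = 2·arctan(h/2f) with h = 4.55 mm and f = 36.1 mm.
h/2f = 0.06302; arctan(0.06302) ≈ 3.6060°, so α ≈ 7.2120°.

7.21°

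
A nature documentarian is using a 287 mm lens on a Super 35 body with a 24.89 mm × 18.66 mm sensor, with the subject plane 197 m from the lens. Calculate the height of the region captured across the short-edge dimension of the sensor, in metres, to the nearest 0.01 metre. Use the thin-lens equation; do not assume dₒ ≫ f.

dₒ: 197 m = 197000 mm.
Similar triangles through the lens centre give W/dₒ = h/dᵢ; with 1/f = 1/dₒ + 1/dᵢ this gives W = h·(dₒ − f)/f.
W = 18.66 mm × (197000 − 287) / 287 = 18.66 × 685.4111 ≈ 12789.772 mm = 12.7898 m.

12.79 m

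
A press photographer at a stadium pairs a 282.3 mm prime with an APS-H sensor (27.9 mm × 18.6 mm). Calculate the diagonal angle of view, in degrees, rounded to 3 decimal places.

6.798°

Sensor diagonal = √(27.9² + 18.6²) = √1124.3700 ≈ 33.5316 mm.
Angle of view α = 2·arctan(d/2f) with d = 33.5316 mm and f = 282.3 mm.
d/2f = 0.05939; arctan(0.05939) ≈ 3.3988°, so α ≈ 6.7976°.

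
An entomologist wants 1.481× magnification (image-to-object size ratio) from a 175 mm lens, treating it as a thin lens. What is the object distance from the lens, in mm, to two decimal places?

With m = dᵢ/dₒ and 1/f = 1/dₒ + 1/dᵢ, substituting dᵢ = m·dₒ gives 1/f = (1 + 1/m)/dₒ, hence dₒ = f·(1 + 1/m).
dₒ = 175 × (1 + 1/1.481) = 175 × 1.67522 ≈ 293.163 mm.

293.16 mm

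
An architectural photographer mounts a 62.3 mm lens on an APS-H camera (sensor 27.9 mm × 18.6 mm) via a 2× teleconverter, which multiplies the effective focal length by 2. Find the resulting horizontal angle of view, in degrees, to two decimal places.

Effective focal length f = 62.3 × 2 = 124.6 mm.
α = 2·arctan(27.9 / (2 × 124.6)) = 2·arctan(0.11196) ≈ 12.7763°.

12.78°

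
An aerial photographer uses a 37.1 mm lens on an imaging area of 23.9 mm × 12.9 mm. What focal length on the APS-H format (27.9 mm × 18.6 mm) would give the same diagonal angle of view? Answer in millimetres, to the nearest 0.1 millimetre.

45.8 mm

Sensor diagonal = √(23.9² + 12.9²) = √737.6200 ≈ 27.1592 mm.
Sensor diagonal = √(27.9² + 18.6²) = √1124.3700 ≈ 33.5316 mm.
Equal angle of view means equal diagonal/f ratio, so f₂ = f₁ · (diagonal₂/diagonal₁) = 37.1 × 33.5316/27.1592.
f₂ = 37.1 × 1.23463 ≈ 45.805 mm.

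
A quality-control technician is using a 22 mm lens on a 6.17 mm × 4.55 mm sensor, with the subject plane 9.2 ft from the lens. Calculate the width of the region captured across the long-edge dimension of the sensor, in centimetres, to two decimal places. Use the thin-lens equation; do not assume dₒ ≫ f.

dₒ: 9.2 ft × 304.8 mm/ft = 2804.16 mm.
Similar triangles through the lens centre give W/dₒ = w/dᵢ; with 1/f = 1/dₒ + 1/dᵢ this gives W = w·(dₒ − f)/f.
W = 6.17 mm × (2804.16 − 22) / 22 = 6.17 × 126.4618 ≈ 780.269 mm = 78.0269 cm.

78.03 cm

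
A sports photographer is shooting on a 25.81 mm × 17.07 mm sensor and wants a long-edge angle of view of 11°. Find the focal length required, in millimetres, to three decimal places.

134.024 mm

From α = 2·arctan(w/2f) we get f = w / (2·tan(α/2)).
With w = 25.81 mm and α/2 = 5.5°, tan(α/2) ≈ 0.09629, so f ≈ 25.81 / 0.19258 ≈ 134.0235 mm.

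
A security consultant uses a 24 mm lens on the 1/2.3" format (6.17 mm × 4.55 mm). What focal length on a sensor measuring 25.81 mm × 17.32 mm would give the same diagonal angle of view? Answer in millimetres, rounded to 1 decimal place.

97.3 mm

Sensor diagonal = √(6.17² + 4.55²) = √58.7714 ≈ 7.6663 mm.
Sensor diagonal = √(25.81² + 17.32²) = √966.1385 ≈ 31.0828 mm.
Equal angle of view means equal diagonal/f ratio, so f₂ = f₁ · (diagonal₂/diagonal₁) = 24 × 31.0828/7.6663.
f₂ = 24 × 4.05449 ≈ 97.308 mm.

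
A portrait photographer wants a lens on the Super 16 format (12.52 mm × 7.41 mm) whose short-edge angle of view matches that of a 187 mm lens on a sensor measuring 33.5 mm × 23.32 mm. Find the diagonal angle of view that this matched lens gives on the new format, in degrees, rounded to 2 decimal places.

13.96°

Equal short-edge AOV ⇒ f₂ = f₁ · 7.41/23.32 = 187 × 0.31775 ≈ 59.4198 mm.
Sensor diagonal = √(12.52² + 7.41²) = √211.6585 ≈ 14.5485 mm.
Diagonal AOV on the new format = 2·arctan(14.5485 / (2 × 59.4198)) = 2·arctan(0.12242) ≈ 13.9590°.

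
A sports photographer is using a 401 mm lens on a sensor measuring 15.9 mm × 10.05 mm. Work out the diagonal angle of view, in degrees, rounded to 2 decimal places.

2.69°

Sensor diagonal = √(15.9² + 10.05²) = √353.8125 ≈ 18.8099 mm.
Angle of view α = 2·arctan(d/2f) with d = 18.8099 mm and f = 401 mm.
d/2f = 0.02345; arctan(0.02345) ≈ 1.3436°, so α ≈ 2.6871°.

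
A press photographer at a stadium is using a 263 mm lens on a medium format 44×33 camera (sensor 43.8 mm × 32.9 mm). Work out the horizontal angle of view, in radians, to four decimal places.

0.1662 rad

Angle of view α = 2·arctan(w/2f) with w = 43.8 mm and f = 263 mm.
w/2f = 0.08327; arctan(0.08327) ≈ 0.0831 rad, so α ≈ 0.1662 rad.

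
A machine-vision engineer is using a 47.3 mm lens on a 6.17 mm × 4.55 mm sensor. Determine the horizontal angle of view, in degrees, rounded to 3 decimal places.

Angle of view α = 2·arctan(w/2f) with w = 6.17 mm and f = 47.3 mm.
w/2f = 0.06522; arctan(0.06522) ≈ 3.7317°, so α ≈ 7.4633°.

7.463°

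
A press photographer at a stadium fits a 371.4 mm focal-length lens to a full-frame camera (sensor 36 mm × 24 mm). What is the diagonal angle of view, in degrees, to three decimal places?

6.667°

Sensor diagonal = √(36² + 24²) = √1872.0000 ≈ 43.2666 mm.
Angle of view α = 2·arctan(d/2f) with d = 43.2666 mm and f = 371.4 mm.
d/2f = 0.05825; arctan(0.05825) ≈ 3.3336°, so α ≈ 6.6672°.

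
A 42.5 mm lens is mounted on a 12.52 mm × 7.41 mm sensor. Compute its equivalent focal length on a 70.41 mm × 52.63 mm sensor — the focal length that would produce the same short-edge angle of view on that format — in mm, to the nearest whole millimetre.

302 mm

Equal angle of view means equal height/f ratio, so f₂ = f₁ · (height₂/height₁) = 42.5 × 52.63/7.41.
f₂ = 42.5 × 7.10256 ≈ 301.859 mm.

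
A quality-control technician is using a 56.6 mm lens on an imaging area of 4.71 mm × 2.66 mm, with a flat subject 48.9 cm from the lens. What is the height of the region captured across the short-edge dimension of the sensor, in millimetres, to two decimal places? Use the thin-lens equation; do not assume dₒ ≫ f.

dₒ: 48.9 cm = 489 mm.
Similar triangles through the lens centre give W/dₒ = h/dᵢ; with 1/f = 1/dₒ + 1/dᵢ this gives W = h·(dₒ − f)/f.
W = 2.66 mm × (489 − 56.6) / 56.6 = 2.66 × 7.6396 ≈ 20.321 mm.

20.32 mm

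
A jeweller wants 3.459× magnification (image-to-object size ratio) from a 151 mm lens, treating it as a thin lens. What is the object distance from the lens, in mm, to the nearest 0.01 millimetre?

194.65 mm

With m = dᵢ/dₒ and 1/f = 1/dₒ + 1/dᵢ, substituting dᵢ = m·dₒ gives 1/f = (1 + 1/m)/dₒ, hence dₒ = f·(1 + 1/m).
dₒ = 151 × (1 + 1/3.459) = 151 × 1.28910 ≈ 194.654 mm.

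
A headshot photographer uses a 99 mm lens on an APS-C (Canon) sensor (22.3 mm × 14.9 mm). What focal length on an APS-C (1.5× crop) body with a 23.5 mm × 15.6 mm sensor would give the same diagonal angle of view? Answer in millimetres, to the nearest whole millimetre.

Sensor diagonal = √(22.3² + 14.9²) = √719.3000 ≈ 26.8198 mm.
Sensor diagonal = √(23.5² + 15.6²) = √795.6100 ≈ 28.2066 mm.
Equal angle of view means equal diagonal/f ratio, so f₂ = f₁ · (diagonal₂/diagonal₁) = 99 × 28.2066/26.8198.
f₂ = 99 × 1.05171 ≈ 104.119 mm.

104 mm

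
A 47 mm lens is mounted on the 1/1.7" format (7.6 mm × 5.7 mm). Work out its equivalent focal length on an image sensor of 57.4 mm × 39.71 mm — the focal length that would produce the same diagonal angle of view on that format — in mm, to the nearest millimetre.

Sensor diagonal = √(7.6² + 5.7²) = √90.2500 ≈ 9.5000 mm.
Sensor diagonal = √(57.4² + 39.71²) = √4871.6441 ≈ 69.7972 mm.
Equal angle of view means equal diagonal/f ratio, so f₂ = f₁ · (diagonal₂/diagonal₁) = 47 × 69.7972/9.5000.
f₂ = 47 × 7.34707 ≈ 345.312 mm.

345 mm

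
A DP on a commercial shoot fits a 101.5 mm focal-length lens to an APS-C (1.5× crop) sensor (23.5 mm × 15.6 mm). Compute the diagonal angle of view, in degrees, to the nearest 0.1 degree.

Sensor diagonal = √(23.5² + 15.6²) = √795.6100 ≈ 28.2066 mm.
Angle of view α = 2·arctan(d/2f) with d = 28.2066 mm and f = 101.5 mm.
d/2f = 0.13895; arctan(0.13895) ≈ 7.9105°, so α ≈ 15.8210°.

15.8°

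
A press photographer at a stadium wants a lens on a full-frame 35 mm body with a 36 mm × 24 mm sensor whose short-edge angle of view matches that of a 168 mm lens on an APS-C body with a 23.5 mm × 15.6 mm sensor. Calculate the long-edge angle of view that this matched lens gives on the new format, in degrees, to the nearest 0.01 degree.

7.97°

Equal short-edge AOV ⇒ f₂ = f₁ · 24/15.6 = 168 × 1.53846 ≈ 258.4615 mm.
Long-edge AOV on the new format = 2·arctan(36 / (2 × 258.4615)) = 2·arctan(0.06964) ≈ 7.9676°.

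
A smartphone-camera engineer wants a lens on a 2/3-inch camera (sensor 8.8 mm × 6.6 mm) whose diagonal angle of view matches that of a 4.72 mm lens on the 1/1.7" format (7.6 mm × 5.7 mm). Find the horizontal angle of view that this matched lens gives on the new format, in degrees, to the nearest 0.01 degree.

Sensor diagonal = √(7.6² + 5.7²) = √90.2500 ≈ 9.5000 mm.
Sensor diagonal = √(8.8² + 6.6²) = √121.0000 ≈ 11.0000 mm.
Equal diagonal AOV ⇒ f₂ = f₁ · 11.0000/9.5000 = 4.72 × 1.15789 ≈ 5.4653 mm.
Horizontal AOV on the new format = 2·arctan(8.8 / (2 × 5.4653)) = 2·arctan(0.80508) ≈ 77.6740°.

77.67°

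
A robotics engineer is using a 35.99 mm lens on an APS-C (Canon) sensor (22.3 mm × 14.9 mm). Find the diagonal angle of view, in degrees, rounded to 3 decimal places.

40.871°

Sensor diagonal = √(22.3² + 14.9²) = √719.3000 ≈ 26.8198 mm.
Angle of view α = 2·arctan(d/2f) with d = 26.8198 mm and f = 35.99 mm.
d/2f = 0.37260; arctan(0.37260) ≈ 20.4354°, so α ≈ 40.8708°.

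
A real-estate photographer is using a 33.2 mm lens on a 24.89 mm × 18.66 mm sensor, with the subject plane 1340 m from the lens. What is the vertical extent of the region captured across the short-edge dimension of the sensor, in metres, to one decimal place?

753.1 m

dₒ: 1340 m = 1.34e+06 mm.
Similar triangles through the lens centre give W/dₒ = h/dᵢ; with 1/f = 1/dₒ + 1/dᵢ this gives W = h·(dₒ − f)/f.
W = 18.66 mm × (1.34e+06 − 33.2) / 33.2 = 18.66 × 40360.4458 ≈ 753125.918 mm = 753.126 m.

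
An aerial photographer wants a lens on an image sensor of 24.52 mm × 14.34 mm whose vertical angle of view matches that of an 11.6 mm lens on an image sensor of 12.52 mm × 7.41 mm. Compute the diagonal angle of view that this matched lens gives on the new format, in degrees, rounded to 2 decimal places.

64.64°

Equal vertical AOV ⇒ f₂ = f₁ · 14.34/7.41 = 11.6 × 1.93522 ≈ 22.4486 mm.
Sensor diagonal = √(24.52² + 14.34²) = √806.8660 ≈ 28.4054 mm.
Diagonal AOV on the new format = 2·arctan(28.4054 / (2 × 22.4486)) = 2·arctan(0.63268) ≈ 64.6412°.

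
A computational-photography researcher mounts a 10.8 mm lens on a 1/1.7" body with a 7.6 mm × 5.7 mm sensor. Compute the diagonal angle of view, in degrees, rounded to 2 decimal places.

Sensor diagonal = √(7.6² + 5.7²) = √90.2500 ≈ 9.5000 mm.
Angle of view α = 2·arctan(d/2f) with d = 9.5000 mm and f = 10.8 mm.
d/2f = 0.43981; arctan(0.43981) ≈ 23.7406°, so α ≈ 47.4812°.

47.48°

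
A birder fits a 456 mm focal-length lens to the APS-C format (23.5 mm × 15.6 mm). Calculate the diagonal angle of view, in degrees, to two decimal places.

Sensor diagonal = √(23.5² + 15.6²) = √795.6100 ≈ 28.2066 mm.
Angle of view α = 2·arctan(d/2f) with d = 28.2066 mm and f = 456 mm.
d/2f = 0.03093; arctan(0.03093) ≈ 1.7715°, so α ≈ 3.5430°.

3.54°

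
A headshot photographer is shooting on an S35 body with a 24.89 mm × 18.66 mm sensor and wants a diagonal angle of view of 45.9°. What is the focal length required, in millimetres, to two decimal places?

Sensor diagonal = √(24.89² + 18.66²) = √967.7077 ≈ 31.1080 mm.
From α = 2·arctan(d/2f) we get f = d / (2·tan(α/2)).
With d = 31.1080 mm and α/2 = 22.95°, tan(α/2) ≈ 0.42345, so f ≈ 31.1080 / 0.84689 ≈ 36.7320 mm.

36.73 mm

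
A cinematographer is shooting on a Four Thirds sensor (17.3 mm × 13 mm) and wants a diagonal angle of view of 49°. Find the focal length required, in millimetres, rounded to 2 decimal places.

23.74 mm

Sensor diagonal = √(17.3² + 13²) = √468.2900 ≈ 21.6400 mm.
From α = 2·arctan(d/2f) we get f = d / (2·tan(α/2)).
With d = 21.6400 mm and α/2 = 24.5°, tan(α/2) ≈ 0.45573, so f ≈ 21.6400 / 0.91145 ≈ 23.7423 mm.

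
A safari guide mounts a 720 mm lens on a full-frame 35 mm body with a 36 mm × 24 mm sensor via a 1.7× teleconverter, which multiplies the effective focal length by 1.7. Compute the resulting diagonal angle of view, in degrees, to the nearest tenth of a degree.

Effective focal length f = 720 × 1.7 = 1224 mm.
Sensor diagonal = √(36² + 24²) = √1872.0000 ≈ 43.2666 mm.
α = 2·arctan(43.267 / (2 × 1224)) = 2·arctan(0.01767) ≈ 2.0251°.

2.0°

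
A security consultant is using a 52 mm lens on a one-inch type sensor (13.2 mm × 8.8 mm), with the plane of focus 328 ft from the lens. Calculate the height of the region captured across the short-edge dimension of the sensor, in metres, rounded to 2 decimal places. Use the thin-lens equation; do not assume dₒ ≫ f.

16.91 m

dₒ: 328 ft × 304.8 mm/ft = 99974.40 mm.
Similar triangles through the lens centre give W/dₒ = h/dᵢ; with 1/f = 1/dₒ + 1/dᵢ this gives W = h·(dₒ − f)/f.
W = 8.8 mm × (99974.4 − 52) / 52 = 8.8 × 1921.5846 ≈ 16909.944 mm = 16.9099 m.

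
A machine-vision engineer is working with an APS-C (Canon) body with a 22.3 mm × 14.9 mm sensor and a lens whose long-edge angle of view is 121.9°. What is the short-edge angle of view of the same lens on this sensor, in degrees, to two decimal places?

From the long-edge AOV: f = 22.3 / (2·tan(60.95°)) = 22.3 / 3.60068 ≈ 6.1933 mm.
Short-edge AOV = 2·arctan(14.9 / (2 × 6.1933)) = 2·arctan(1.20292) ≈ 100.5257°.

100.53°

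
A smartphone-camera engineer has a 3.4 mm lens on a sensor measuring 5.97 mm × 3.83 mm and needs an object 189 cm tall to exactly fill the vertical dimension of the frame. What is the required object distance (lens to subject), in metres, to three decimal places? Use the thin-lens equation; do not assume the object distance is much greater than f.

1.681 m

W: 189 cm = 1890 mm.
Magnification m = h/W = dᵢ/dₒ; combined with 1/f = 1/dₒ + 1/dᵢ this gives dₒ = f·(1 + W/h).
dₒ = 3.4 mm × (1 + 1890/3.83) = 3.4 × 494.4726 ≈ 1681.207 mm = 1.68121 m.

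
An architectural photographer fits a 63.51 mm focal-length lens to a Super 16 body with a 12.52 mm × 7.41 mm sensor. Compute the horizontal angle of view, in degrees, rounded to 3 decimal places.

11.259°

Angle of view α = 2·arctan(w/2f) with w = 12.52 mm and f = 63.51 mm.
w/2f = 0.09857; arctan(0.09857) ≈ 5.6293°, so α ≈ 11.2586°.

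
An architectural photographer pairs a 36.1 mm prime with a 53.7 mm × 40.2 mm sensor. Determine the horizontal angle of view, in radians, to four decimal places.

1.2790 rad

Angle of view α = 2·arctan(w/2f) with w = 53.7 mm and f = 36.1 mm.
w/2f = 0.74377; arctan(0.74377) ≈ 0.6395 rad, so α ≈ 1.2790 rad.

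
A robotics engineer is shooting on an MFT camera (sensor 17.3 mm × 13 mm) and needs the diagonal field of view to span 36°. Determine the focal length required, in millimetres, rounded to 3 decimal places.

33.301 mm

Sensor diagonal = √(17.3² + 13²) = √468.2900 ≈ 21.6400 mm.
From α = 2·arctan(d/2f) we get f = d / (2·tan(α/2)).
With d = 21.6400 mm and α/2 = 18°, tan(α/2) ≈ 0.32492, so f ≈ 21.6400 / 0.64984 ≈ 33.3006 mm.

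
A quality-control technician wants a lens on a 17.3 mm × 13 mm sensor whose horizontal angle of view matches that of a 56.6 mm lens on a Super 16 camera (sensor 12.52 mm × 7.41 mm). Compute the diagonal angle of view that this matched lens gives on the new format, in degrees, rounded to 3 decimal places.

15.753°

Equal horizontal AOV ⇒ f₂ = f₁ · 17.3/12.52 = 56.6 × 1.38179 ≈ 78.2093 mm.
Sensor diagonal = √(17.3² + 13²) = √468.2900 ≈ 21.6400 mm.
Diagonal AOV on the new format = 2·arctan(21.6400 / (2 × 78.2093)) = 2·arctan(0.13835) ≈ 15.7534°.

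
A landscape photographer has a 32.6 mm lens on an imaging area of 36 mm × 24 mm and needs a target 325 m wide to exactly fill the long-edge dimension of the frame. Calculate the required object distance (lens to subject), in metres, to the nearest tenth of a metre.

W: 325 m = 325000 mm.
Magnification m = w/W = dᵢ/dₒ; combined with 1/f = 1/dₒ + 1/dᵢ this gives dₒ = f·(1 + W/w).
dₒ = 32.6 mm × (1 + 325000/36) = 32.6 × 9028.7778 ≈ 294338.156 mm = 294.338 m.

294.3 m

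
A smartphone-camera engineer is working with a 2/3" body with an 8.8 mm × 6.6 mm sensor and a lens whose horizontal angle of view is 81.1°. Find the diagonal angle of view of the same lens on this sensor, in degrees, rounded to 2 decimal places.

From the horizontal AOV: f = 8.8 / (2·tan(40.55°)) = 8.8 / 1.71118 ≈ 5.1426 mm.
Sensor diagonal = √(8.8² + 6.6²) = √121.0000 ≈ 11.0000 mm.
Diagonal AOV = 2·arctan(11.0000 / (2 × 5.1426)) = 2·arctan(1.06949) ≈ 93.8463°.

93.85°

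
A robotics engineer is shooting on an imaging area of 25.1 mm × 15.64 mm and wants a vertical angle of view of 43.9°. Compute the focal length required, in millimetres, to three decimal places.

From α = 2·arctan(h/2f) we get f = h / (2·tan(α/2)).
With h = 15.64 mm and α/2 = 21.95°, tan(α/2) ≈ 0.40301, so f ≈ 15.64 / 0.80602 ≈ 19.4039 mm.

19.404 mm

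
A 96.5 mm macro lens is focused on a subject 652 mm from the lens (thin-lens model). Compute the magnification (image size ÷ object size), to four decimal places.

Thin lens: 1/f = 1/dₒ + 1/dᵢ → 1/dᵢ = 1/96.5 − 1/652 = 0.0088290 mm⁻¹, so dᵢ ≈ 113.2637 mm.
Magnification m = dᵢ/dₒ = 113.2637/652 ≈ 0.17372.

0.1737×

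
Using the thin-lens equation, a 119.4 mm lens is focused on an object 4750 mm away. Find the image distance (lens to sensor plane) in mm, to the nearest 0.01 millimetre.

1/dᵢ = 1/f − 1/dₒ = 1/119.4 − 1/4750 = 0.0081647 mm⁻¹.
dᵢ = 1/0.0081647 ≈ 122.4787 mm.

122.48 mm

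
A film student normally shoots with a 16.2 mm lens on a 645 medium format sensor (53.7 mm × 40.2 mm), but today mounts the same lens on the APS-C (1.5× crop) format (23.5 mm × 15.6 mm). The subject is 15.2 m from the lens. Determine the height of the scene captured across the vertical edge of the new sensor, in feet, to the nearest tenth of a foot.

48.0 ft

The focal length stays 16.2 mm; the relevant sensor dimension is now h = 15.6 mm. Object distance dₒ = 15.2 m = 15200 mm.
Thin-lens field height W = h·(dₒ − f)/f = 15.6 × (15200 − 16.2)/16.2 ≈ 14621.437 mm = 14621.437/304.8 ft = 47.9706 ft.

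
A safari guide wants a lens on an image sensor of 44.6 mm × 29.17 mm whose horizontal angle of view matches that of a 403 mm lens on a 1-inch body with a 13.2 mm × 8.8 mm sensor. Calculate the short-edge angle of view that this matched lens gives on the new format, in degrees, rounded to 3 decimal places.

1.227°

Equal horizontal AOV ⇒ f₂ = f₁ · 44.6/13.2 = 403 × 3.37879 ≈ 1361.6515 mm.
Short-edge AOV on the new format = 2·arctan(29.17 / (2 × 1361.6515)) = 2·arctan(0.01071) ≈ 1.2274°.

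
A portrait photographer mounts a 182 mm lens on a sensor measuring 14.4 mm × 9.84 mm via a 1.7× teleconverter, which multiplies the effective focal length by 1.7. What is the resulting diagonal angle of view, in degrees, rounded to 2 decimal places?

3.23°

Effective focal length f = 182 × 1.7 = 309.4 mm.
Sensor diagonal = √(14.4² + 9.84²) = √304.1856 ≈ 17.4409 mm.
α = 2·arctan(17.441 / (2 × 309.4)) = 2·arctan(0.02819) ≈ 3.2289°.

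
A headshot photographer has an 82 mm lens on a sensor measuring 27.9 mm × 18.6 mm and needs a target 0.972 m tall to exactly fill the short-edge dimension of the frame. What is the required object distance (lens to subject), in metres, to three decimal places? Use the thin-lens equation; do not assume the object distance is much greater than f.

W: 0.972 m = 972 mm.
Magnification m = h/W = dᵢ/dₒ; combined with 1/f = 1/dₒ + 1/dᵢ this gives dₒ = f·(1 + W/h).
dₒ = 82 mm × (1 + 972/18.6) = 82 × 53.2581 ≈ 4367.161 mm = 4.36716 m.

4.367 m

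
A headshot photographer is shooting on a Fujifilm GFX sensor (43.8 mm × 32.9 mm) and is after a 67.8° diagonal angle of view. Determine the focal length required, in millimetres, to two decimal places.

Sensor diagonal = √(43.8² + 32.9²) = √3000.8500 ≈ 54.7800 mm.
From α = 2·arctan(d/2f) we get f = d / (2·tan(α/2)).
With d = 54.7800 mm and α/2 = 33.9°, tan(α/2) ≈ 0.67197, so f ≈ 54.7800 / 1.34394 ≈ 40.7606 mm.

40.76 mm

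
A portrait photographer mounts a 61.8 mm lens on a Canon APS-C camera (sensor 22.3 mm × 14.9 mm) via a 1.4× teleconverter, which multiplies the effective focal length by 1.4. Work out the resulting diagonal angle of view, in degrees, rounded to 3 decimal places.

17.621°

Effective focal length f = 61.8 × 1.4 = 86.52 mm.
Sensor diagonal = √(22.3² + 14.9²) = √719.3000 ≈ 26.8198 mm.
α = 2·arctan(26.820 / (2 × 86.52)) = 2·arctan(0.15499) ≈ 17.6205°.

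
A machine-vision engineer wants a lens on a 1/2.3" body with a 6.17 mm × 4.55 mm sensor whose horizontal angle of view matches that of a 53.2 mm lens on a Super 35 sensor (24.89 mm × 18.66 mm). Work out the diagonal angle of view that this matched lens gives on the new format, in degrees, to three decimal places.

Equal horizontal AOV ⇒ f₂ = f₁ · 6.17/24.89 = 53.2 × 0.24789 ≈ 13.1878 mm.
Sensor diagonal = √(6.17² + 4.55²) = √58.7714 ≈ 7.6663 mm.
Diagonal AOV on the new format = 2·arctan(7.6663 / (2 × 13.1878)) = 2·arctan(0.29066) ≈ 32.4138°.

32.414°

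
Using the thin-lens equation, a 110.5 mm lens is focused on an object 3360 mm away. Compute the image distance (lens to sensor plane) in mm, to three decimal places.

1/dᵢ = 1/f − 1/dₒ = 1/110.5 − 1/3360 = 0.0087522 mm⁻¹.
dᵢ = 1/0.0087522 ≈ 114.2576 mm.

114.258 mm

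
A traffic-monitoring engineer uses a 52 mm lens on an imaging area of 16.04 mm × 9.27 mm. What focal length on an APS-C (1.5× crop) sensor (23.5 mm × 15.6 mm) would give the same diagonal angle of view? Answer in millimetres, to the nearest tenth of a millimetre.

Sensor diagonal = √(16.04² + 9.27²) = √343.2145 ≈ 18.5260 mm.
Sensor diagonal = √(23.5² + 15.6²) = √795.6100 ≈ 28.2066 mm.
Equal angle of view means equal diagonal/f ratio, so f₂ = f₁ · (diagonal₂/diagonal₁) = 52 × 28.2066/18.5260.
f₂ = 52 × 1.52254 ≈ 79.172 mm.

79.2 mm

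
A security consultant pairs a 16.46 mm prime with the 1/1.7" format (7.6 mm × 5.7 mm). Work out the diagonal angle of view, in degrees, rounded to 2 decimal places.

32.19°

Sensor diagonal = √(7.6² + 5.7²) = √90.2500 ≈ 9.5000 mm.
Angle of view α = 2·arctan(d/2f) with d = 9.5000 mm and f = 16.46 mm.
d/2f = 0.28858; arctan(0.28858) ≈ 16.0970°, so α ≈ 32.1940°.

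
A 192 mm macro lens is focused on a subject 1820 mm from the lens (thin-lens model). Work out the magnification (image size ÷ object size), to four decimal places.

Thin lens: 1/f = 1/dₒ + 1/dᵢ → 1/dᵢ = 1/192 − 1/1820 = 0.0046589 mm⁻¹, so dᵢ ≈ 214.6437 mm.
Magnification m = dᵢ/dₒ = 214.6437/1820 ≈ 0.11794.

0.1179×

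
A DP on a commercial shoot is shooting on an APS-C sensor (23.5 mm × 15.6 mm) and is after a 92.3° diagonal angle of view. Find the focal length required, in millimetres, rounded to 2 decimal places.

13.55 mm

Sensor diagonal = √(23.5² + 15.6²) = √795.6100 ≈ 28.2066 mm.
From α = 2·arctan(d/2f) we get f = d / (2·tan(α/2)).
With d = 28.2066 mm and α/2 = 46.15°, tan(α/2) ≈ 1.04097, so f ≈ 28.2066 / 2.08194 ≈ 13.5482 mm.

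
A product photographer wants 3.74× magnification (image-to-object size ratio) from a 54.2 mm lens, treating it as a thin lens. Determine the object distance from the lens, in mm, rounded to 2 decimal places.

With m = dᵢ/dₒ and 1/f = 1/dₒ + 1/dᵢ, substituting dᵢ = m·dₒ gives 1/f = (1 + 1/m)/dₒ, hence dₒ = f·(1 + 1/m).
dₒ = 54.2 × (1 + 1/3.74) = 54.2 × 1.26738 ≈ 68.692 mm.

68.69 mm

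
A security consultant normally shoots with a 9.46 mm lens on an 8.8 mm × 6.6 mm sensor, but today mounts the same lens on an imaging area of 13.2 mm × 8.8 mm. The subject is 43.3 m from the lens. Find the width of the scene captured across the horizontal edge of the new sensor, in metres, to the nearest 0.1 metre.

60.4 m

The focal length stays 9.46 mm; the relevant sensor dimension is now w = 13.2 mm. Object distance dₒ = 43.3 m = 43300 mm.
Thin-lens field width W = w·(dₒ − f)/f = 13.2 × (43300 − 9.46)/9.46 ≈ 60405.405 mm = 60.4054 m.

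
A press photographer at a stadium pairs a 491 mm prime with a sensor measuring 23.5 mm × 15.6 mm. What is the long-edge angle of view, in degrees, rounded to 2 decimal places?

Angle of view α = 2·arctan(w/2f) with w = 23.5 mm and f = 491 mm.
w/2f = 0.02393; arctan(0.02393) ≈ 1.3709°, so α ≈ 2.7417°.

2.74°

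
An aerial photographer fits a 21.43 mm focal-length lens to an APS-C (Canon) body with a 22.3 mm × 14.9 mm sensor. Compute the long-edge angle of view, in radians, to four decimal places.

0.9595 rad

Angle of view α = 2·arctan(w/2f) with w = 22.3 mm and f = 21.43 mm.
w/2f = 0.52030; arctan(0.52030) ≈ 0.4798 rad, so α ≈ 0.9595 rad.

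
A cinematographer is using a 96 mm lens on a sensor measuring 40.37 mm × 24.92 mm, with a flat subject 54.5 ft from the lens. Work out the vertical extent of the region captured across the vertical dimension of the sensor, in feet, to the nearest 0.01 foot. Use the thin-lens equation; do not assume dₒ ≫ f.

14.07 ft

dₒ: 54.5 ft × 304.8 mm/ft = 16611.60 mm.
Similar triangles through the lens centre give W/dₒ = h/dᵢ; with 1/f = 1/dₒ + 1/dᵢ this gives W = h·(dₒ − f)/f.
W = 24.92 mm × (16611.6 − 96) / 96 = 24.92 × 172.0375 ≈ 4287.174 mm = 4287.174/304.8 ft = 14.0655 ft.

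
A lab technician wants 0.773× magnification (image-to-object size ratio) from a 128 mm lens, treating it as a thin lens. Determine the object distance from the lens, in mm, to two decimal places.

With m = dᵢ/dₒ and 1/f = 1/dₒ + 1/dᵢ, substituting dᵢ = m·dₒ gives 1/f = (1 + 1/m)/dₒ, hence dₒ = f·(1 + 1/m).
dₒ = 128 × (1 + 1/0.773) = 128 × 2.29366 ≈ 293.589 mm.

293.59 mm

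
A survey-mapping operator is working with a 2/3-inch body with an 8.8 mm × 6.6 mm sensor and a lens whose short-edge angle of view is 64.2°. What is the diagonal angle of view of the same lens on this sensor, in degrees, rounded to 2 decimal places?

From the short-edge AOV: f = 6.6 / (2·tan(32.1°)) = 6.6 / 1.25460 ≈ 5.2607 mm.
Sensor diagonal = √(8.8² + 6.6²) = √121.0000 ≈ 11.0000 mm.
Diagonal AOV = 2·arctan(11.0000 / (2 × 5.2607)) = 2·arctan(1.04550) ≈ 92.5484°.

92.55°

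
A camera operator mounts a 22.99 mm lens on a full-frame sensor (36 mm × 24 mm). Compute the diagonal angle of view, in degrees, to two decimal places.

86.52°

Sensor diagonal = √(36² + 24²) = √1872.0000 ≈ 43.2666 mm.
Angle of view α = 2·arctan(d/2f) with d = 43.2666 mm and f = 22.99 mm.
d/2f = 0.94099; arctan(0.94099) ≈ 43.2586°, so α ≈ 86.5171°.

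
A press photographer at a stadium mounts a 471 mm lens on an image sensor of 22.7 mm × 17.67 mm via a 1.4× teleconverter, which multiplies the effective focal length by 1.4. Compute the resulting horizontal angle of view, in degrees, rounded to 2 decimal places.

Effective focal length f = 471 × 1.4 = 659.4 mm.
α = 2·arctan(22.7 / (2 × 659.4)) = 2·arctan(0.01721) ≈ 1.9722°.

1.97°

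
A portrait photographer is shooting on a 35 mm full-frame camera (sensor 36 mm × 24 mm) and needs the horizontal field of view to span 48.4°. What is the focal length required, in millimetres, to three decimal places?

From α = 2·arctan(w/2f) we get f = w / (2·tan(α/2)).
With w = 36 mm and α/2 = 24.2°, tan(α/2) ≈ 0.44942, so f ≈ 36 / 0.89884 ≈ 40.0518 mm.

40.052 mm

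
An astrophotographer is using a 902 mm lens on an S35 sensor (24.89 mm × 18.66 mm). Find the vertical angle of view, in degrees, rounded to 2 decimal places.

1.19°

Angle of view α = 2·arctan(h/2f) with h = 18.66 mm and f = 902 mm.
h/2f = 0.01034; arctan(0.01034) ≈ 0.5926°, so α ≈ 1.1853°.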